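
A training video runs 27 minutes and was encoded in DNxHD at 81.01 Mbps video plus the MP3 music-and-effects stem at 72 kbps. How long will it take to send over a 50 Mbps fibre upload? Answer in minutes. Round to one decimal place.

27 min = 1620 s
Audio: 72 kbps = 0.072 Mbps.
Total bitrate: 81.082 Mbps.
File: 81.082 Mbps × 1620 s = 131352.8 Mb.
At 50 Mbps: 131352.8 / 50 = 2627.1 s ≈ 43.8 minutes.

43.8 minutes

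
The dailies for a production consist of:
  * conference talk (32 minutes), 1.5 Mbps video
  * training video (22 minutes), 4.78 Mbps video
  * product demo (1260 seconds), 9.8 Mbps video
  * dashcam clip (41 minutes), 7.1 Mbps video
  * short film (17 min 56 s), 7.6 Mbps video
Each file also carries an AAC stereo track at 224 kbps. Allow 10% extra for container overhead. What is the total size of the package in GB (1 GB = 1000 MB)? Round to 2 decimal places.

6.73 GB

Audio: 224 kbps = 0.224 Mbps.
conference talk: 1.724 Mbps × 1920 s × 1.10 = 3641.1 Mb
training video: 5.004 Mbps × 1320 s × 1.10 = 7265.8 Mb
product demo: 10.024 Mbps × 1260 s × 1.10 = 13893.3 Mb
dashcam clip: 7.324 Mbps × 2460 s × 1.10 = 19818.7 Mb
short film: 7.824 Mbps × 1076 s × 1.10 = 9260.5 Mb
Total: 53879.4 Mb = 6734.9 MB.
= 6.735 GB.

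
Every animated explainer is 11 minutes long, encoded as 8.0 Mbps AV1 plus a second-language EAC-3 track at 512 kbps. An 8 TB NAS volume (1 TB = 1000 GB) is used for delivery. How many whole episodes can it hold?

11 min = 660 s
Audio: 512 kbps = 0.512 Mbps.
Total bitrate: 8.512 Mbps.
Per item: 8.512 Mbps × 660 s = 5,618 Mb = 702.2 MB.
Capacity: 8 TB = 64,000,000 Mb; 11392.12 items → 11392 complete.

11392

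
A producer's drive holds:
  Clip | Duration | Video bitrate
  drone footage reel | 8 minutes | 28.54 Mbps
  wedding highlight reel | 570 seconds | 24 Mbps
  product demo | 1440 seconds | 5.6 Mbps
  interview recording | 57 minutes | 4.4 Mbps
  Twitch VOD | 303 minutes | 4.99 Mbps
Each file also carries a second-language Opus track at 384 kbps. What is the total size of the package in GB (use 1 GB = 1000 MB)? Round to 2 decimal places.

Audio: 384 kbps = 0.384 Mbps.
drone footage reel: 28.924 Mbps × 480 s = 13883.5 Mb
wedding highlight reel: 24.384 Mbps × 570 s = 13898.9 Mb
product demo: 5.984 Mbps × 1440 s = 8617.0 Mb
interview recording: 4.784 Mbps × 3420 s = 16361.3 Mb
Twitch VOD: 5.374 Mbps × 18180 s = 97699.3 Mb
Total: 150460.0 Mb = 18807.5 MB.
= 18.81 GB.

18.81 GB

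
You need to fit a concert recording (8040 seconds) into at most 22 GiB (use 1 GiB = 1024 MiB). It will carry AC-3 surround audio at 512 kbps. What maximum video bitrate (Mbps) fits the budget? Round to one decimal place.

Budget: 22 GiB = 188978.6 Mb.
Total bitrate budget: 188978.6 Mb / 8040 s = 23.505 Mbps.
Audio: 512 kbps = 0.512 Mbps.
Video: 23.505 − 0.512 = 22.993 Mbps.

23.0 Mbps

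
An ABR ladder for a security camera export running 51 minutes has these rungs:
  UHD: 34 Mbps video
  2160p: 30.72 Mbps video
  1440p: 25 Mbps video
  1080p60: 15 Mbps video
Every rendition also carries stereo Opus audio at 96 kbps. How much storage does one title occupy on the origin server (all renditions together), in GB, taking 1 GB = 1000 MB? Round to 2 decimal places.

51 min = 3060 s
Audio: 96 kbps = 0.096 Mbps.
Sum of rendition bitrates: (34+0.096) + (30.72+0.096) + (25+0.096) + (15+0.096) = 105.104 Mbps.
× 3060 s = 321,618 Mb = 40,202 MB = 40.20 GB.

40.20 GB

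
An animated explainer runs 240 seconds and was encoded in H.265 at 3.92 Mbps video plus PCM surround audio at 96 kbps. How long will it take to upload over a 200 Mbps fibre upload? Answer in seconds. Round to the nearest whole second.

Audio: 96 kbps = 0.096 Mbps.
Total bitrate: 4.016 Mbps.
File: 4.016 Mbps × 240 s = 963.8 Mb.
At 200 Mbps: 963.8 / 200 = 4.8 s ≈ 4.82 seconds.

5 seconds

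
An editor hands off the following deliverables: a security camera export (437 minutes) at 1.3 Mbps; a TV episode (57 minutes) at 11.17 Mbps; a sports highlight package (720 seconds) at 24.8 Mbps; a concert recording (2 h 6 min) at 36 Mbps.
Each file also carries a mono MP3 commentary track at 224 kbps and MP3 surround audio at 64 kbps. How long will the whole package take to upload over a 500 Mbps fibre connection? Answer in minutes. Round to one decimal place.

Audio total: 224 + 64 = 288 kbps = 0.288 Mbps.
security camera export: 1.588 Mbps × 26220 s = 41637.4 Mb
TV episode: 11.458 Mbps × 3420 s = 39186.4 Mb
sports highlight package: 25.088 Mbps × 720 s = 18063.4 Mb
concert recording: 36.288 Mbps × 7560 s = 274337.3 Mb
Total: 373224.4 Mb = 46653.0 MB.
At 500 Mbps: 373224.4 / 500 = 746 s ≈ 12.4 minutes.

12.4 minutes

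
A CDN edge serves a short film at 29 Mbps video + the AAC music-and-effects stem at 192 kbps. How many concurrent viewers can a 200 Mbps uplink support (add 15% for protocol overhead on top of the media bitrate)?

5

Audio: 192 kbps = 0.192 Mbps.
Per-viewer media rate: 29.192 Mbps.
On the wire with 15% overhead: 33.571 Mbps.
200 Mbps = 200.0 Mbps; 200.0 / 33.571 = 5.96 → 5 viewers.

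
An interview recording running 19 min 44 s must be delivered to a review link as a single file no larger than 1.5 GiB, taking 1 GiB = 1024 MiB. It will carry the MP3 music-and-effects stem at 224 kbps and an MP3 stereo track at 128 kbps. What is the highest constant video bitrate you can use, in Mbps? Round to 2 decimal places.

10.53 Mbps

Budget: 1.5 GiB = 12884.9 Mb.
19 min 44 s = 1184 s
Total bitrate budget: 12884.9 Mb / 1184 s = 10.883 Mbps.
Audio total: 224 + 128 = 352 kbps = 0.352 Mbps.
Video: 10.883 − 0.352 = 10.531 Mbps.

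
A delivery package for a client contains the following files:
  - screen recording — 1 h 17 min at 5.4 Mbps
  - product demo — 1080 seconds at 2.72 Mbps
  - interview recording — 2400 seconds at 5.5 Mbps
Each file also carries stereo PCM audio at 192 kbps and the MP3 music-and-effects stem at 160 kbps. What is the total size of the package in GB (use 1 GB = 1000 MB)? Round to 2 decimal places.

Audio total: 192 + 160 = 352 kbps = 0.352 Mbps.
screen recording: 5.752 Mbps × 4620 s = 26574.2 Mb
product demo: 3.072 Mbps × 1080 s = 3317.8 Mb
interview recording: 5.852 Mbps × 2400 s = 14044.8 Mb
Total: 43936.8 Mb = 5492.1 MB.
= 5.492 GB.

5.49 GB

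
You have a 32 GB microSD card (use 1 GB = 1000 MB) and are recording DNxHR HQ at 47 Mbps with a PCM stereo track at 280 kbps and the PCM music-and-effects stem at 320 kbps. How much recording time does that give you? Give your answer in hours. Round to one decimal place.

Audio total: 280 + 320 = 600 kbps = 0.600 Mbps.
Total bitrate: 47 + 0.600 = 47.600 Mbps.
Capacity: 32 GB = 256,000 Mb.
Recording time: 256,000 / 47.600 = 5,378 s ≈ 1.49 hours.

1.5 hours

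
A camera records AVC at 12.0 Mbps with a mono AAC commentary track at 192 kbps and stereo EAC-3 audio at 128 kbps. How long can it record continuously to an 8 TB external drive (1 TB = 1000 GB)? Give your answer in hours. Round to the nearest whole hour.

1443 hours

Audio total: 192 + 128 = 320 kbps = 0.320 Mbps.
Total bitrate: 12.0 + 0.320 = 12.320 Mbps.
Capacity: 8 TB = 64,000,000 Mb.
Recording time: 64,000,000 / 12.320 = 5,194,805 s ≈ 1,443 hours.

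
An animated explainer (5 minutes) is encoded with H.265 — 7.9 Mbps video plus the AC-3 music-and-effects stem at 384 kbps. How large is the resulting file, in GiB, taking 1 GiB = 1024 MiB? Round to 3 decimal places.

5 min = 300 s
Audio: 384 kbps = 0.384 Mbps.
Total bitrate: 7.9 + 0.384 = 8.284 Mbps.
Stream data: 8.284 Mbps × 300 s = 2485.2 Mb.
2,485 Mb = 310,650,000 bytes ÷ 1,073,741,824 = 0.2893 GiB.

0.289 GiB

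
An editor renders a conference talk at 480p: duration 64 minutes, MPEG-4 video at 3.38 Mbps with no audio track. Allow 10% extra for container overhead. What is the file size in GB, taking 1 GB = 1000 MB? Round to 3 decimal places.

64 min = 3840 s
Total bitrate: 3.38 Mbps.
Stream data: 3.380 Mbps × 3840 s = 12979.2 Mb.
With 10% container overhead: ×1.10.
14,277 Mb ÷ 8 = 1,785 MB → 1.785 GB.

1.785 GB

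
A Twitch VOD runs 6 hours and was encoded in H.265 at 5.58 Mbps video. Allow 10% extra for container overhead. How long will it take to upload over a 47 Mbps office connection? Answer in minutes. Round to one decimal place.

47.0 minutes

6 h = 21600 s
File: 5.580 Mbps × 21600 s = 120528.0 Mb.
With 10% container overhead: ×1.10. → 132580.8 Mb.
At 47 Mbps: 132580.8 / 47 = 2820.9 s ≈ 47 minutes.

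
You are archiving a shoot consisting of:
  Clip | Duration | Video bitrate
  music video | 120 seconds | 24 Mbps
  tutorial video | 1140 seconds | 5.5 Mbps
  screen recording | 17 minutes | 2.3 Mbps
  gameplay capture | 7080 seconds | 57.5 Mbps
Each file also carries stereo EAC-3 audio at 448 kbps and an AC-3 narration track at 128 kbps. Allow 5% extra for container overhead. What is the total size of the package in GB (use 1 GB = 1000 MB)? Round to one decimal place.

Audio total: 448 + 128 = 576 kbps = 0.576 Mbps.
music video: 24.576 Mbps × 120 s × 1.05 = 3096.6 Mb
tutorial video: 6.076 Mbps × 1140 s × 1.05 = 7273.0 Mb
screen recording: 2.876 Mbps × 1020 s × 1.05 = 3080.2 Mb
gameplay capture: 58.076 Mbps × 7080 s × 1.05 = 431737.0 Mb
Total: 445186.7 Mb = 55648.3 MB.
= 55.65 GB.

55.6 GB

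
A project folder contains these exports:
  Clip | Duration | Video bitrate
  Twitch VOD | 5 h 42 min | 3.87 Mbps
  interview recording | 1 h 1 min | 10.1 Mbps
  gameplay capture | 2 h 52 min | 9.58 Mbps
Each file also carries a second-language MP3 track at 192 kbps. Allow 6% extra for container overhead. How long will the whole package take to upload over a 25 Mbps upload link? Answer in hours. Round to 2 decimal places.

2.61 hours

Audio: 192 kbps = 0.192 Mbps.
Twitch VOD: 4.062 Mbps × 20520 s × 1.06 = 88353.4 Mb
interview recording: 10.292 Mbps × 3660 s × 1.06 = 39928.8 Mb
gameplay capture: 9.772 Mbps × 10320 s × 1.06 = 106897.9 Mb
Total: 235180.1 Mb = 29397.5 MB.
At 25 Mbps: 235180.1 / 25 = 9407 s ≈ 2.61 hours.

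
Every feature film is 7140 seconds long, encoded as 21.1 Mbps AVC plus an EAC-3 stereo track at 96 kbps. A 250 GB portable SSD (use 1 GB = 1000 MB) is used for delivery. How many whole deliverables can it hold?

Audio: 96 kbps = 0.096 Mbps.
Total bitrate: 21.196 Mbps.
Per item: 21.196 Mbps × 7140 s = 151,339 Mb = 18,917 MB.
Capacity: 250 GB = 2,000,000 Mb; 13.22 items → 13 complete.

13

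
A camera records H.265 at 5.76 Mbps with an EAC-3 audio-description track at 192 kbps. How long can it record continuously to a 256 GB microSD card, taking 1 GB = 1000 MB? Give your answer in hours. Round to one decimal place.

Audio: 192 kbps = 0.192 Mbps.
Total bitrate: 5.76 + 0.192 = 5.952 Mbps.
Capacity: 256 GB = 2,048,000 Mb.
Recording time: 2,048,000 / 5.952 = 344,086 s ≈ 95.6 hours.

95.6 hours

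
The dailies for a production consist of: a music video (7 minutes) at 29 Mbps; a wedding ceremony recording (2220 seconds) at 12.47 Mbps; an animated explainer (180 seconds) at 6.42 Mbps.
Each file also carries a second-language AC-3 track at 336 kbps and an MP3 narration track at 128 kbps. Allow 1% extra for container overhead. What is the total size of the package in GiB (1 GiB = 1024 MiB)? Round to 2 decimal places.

4.98 GiB

Audio total: 336 + 128 = 464 kbps = 0.464 Mbps.
music video: 29.464 Mbps × 420 s × 1.01 = 12498.6 Mb
wedding ceremony recording: 12.934 Mbps × 2220 s × 1.01 = 29000.6 Mb
animated explainer: 6.884 Mbps × 180 s × 1.01 = 1251.5 Mb
Total: 42750.8 Mb = 5343.8 MB.
= 4.977 GiB.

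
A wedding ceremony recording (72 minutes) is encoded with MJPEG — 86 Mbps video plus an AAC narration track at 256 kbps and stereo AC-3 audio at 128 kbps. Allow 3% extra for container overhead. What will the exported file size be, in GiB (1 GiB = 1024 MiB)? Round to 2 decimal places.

44.75 GiB

72 min = 4320 s
Audio total: 256 + 128 = 384 kbps = 0.384 Mbps.
Total bitrate: 86 + 0.384 = 86.384 Mbps.
Stream data: 86.384 Mbps × 4320 s = 373178.9 Mb.
With 3% container overhead: ×1.03.
384,374 Mb = 48,046,780,800 bytes ÷ 1,073,741,824 = 44.75 GiB.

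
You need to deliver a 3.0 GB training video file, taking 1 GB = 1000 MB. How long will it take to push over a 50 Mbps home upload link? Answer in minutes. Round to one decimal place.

File: 3.0 GB = 24000.0 Mb.
At 50 Mbps: 24000.0 / 50 = 480.0 s ≈ 8 minutes.

8.0 minutes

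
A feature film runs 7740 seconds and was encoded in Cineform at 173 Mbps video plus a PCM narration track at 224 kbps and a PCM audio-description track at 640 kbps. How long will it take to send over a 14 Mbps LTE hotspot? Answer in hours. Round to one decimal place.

Audio total: 224 + 640 = 864 kbps = 0.864 Mbps.
Total bitrate: 173.864 Mbps.
File: 173.864 Mbps × 7740 s = 1345707.4 Mb.
At 14 Mbps: 1345707.4 / 14 = 96122.0 s ≈ 26.7 hours.

26.7 hours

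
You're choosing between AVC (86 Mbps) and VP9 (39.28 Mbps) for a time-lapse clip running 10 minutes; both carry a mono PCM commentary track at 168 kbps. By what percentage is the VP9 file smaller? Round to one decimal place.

10 min = 600 s
Audio: 168 kbps = 0.168 Mbps.
AVC: 86.168 Mbps × 600 s = 51700.8 Mb = 6.019 GiB.
VP9: 39.448 Mbps × 600 s = 23668.8 Mb = 2.755 GiB.
Reduction: (1 − 2.755/6.019) × 100 = 54.22%.

54.2%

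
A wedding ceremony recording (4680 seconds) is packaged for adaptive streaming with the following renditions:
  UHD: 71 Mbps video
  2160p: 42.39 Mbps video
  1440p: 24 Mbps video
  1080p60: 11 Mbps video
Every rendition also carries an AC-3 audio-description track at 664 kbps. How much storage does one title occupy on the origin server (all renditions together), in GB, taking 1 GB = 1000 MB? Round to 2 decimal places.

88.36 GB

Audio: 664 kbps = 0.664 Mbps.
Sum of rendition bitrates: (71+0.664) + (42.39+0.664) + (24+0.664) + (11+0.664) = 151.046 Mbps.
× 4680 s = 706,895 Mb = 88,362 MB = 88.36 GB.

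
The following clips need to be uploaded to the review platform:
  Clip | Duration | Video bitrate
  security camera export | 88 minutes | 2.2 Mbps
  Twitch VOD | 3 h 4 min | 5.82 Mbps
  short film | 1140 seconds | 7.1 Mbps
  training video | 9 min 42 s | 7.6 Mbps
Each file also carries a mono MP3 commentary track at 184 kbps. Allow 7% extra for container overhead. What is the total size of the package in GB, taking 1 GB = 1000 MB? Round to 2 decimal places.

Audio: 184 kbps = 0.184 Mbps.
security camera export: 2.384 Mbps × 5280 s × 1.07 = 13468.6 Mb
Twitch VOD: 6.004 Mbps × 11040 s × 1.07 = 70924.1 Mb
short film: 7.284 Mbps × 1140 s × 1.07 = 8885.0 Mb
training video: 7.784 Mbps × 582 s × 1.07 = 4847.4 Mb
Total: 98125.1 Mb = 12265.6 MB.
= 12.27 GB.

12.27 GB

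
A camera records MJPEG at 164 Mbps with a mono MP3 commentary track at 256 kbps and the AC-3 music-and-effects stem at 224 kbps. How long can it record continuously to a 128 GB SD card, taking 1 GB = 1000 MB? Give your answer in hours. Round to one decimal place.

1.7 hours

Audio total: 256 + 224 = 480 kbps = 0.480 Mbps.
Total bitrate: 164 + 0.480 = 164.480 Mbps.
Capacity: 128 GB = 1,024,000 Mb.
Recording time: 1,024,000 / 164.480 = 6,226 s ≈ 1.73 hours.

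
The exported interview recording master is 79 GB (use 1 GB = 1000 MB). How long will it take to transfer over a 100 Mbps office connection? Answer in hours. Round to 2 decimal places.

File: 79 GB = 632000.0 Mb.
At 100 Mbps: 632000.0 / 100 = 6320.0 s ≈ 1.76 hours.

1.76 hours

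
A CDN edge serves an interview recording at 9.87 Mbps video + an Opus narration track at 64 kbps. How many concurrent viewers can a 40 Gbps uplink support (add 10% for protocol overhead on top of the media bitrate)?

3660

Audio: 64 kbps = 0.064 Mbps.
Per-viewer media rate: 9.934 Mbps.
On the wire with 10% overhead: 10.927 Mbps.
40 Gbps = 40,000 Mbps; 40,000 / 10.927 = 3660.52 → 3660 viewers.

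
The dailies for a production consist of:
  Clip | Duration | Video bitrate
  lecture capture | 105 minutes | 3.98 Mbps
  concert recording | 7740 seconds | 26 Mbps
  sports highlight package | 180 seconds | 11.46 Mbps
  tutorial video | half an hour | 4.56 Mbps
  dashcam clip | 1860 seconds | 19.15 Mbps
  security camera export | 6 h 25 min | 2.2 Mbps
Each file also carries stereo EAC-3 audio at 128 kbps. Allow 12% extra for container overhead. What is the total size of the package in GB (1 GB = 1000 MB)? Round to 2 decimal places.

Audio: 128 kbps = 0.128 Mbps.
lecture capture: 4.108 Mbps × 6300 s × 1.12 = 28986.0 Mb
concert recording: 26.128 Mbps × 7740 s × 1.12 = 226498.4 Mb
sports highlight package: 11.588 Mbps × 180 s × 1.12 = 2336.1 Mb
tutorial video: 4.688 Mbps × 1800 s × 1.12 = 9451.0 Mb
dashcam clip: 19.278 Mbps × 1860 s × 1.12 = 40159.9 Mb
security camera export: 2.328 Mbps × 23100 s × 1.12 = 60230.0 Mb
Total: 367661.5 Mb = 45957.7 MB.
= 45.96 GB.

45.96 GB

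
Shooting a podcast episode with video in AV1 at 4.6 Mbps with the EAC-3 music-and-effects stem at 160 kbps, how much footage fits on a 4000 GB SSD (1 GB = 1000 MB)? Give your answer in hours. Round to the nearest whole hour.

1867 hours

Audio: 160 kbps = 0.160 Mbps.
Total bitrate: 4.6 + 0.160 = 4.760 Mbps.
Capacity: 4000 GB = 32,000,000 Mb.
Recording time: 32,000,000 / 4.760 = 6,722,689 s ≈ 1,867 hours.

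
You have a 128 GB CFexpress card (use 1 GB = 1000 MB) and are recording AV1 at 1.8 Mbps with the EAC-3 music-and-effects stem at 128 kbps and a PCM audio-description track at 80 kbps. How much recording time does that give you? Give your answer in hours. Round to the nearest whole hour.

Audio total: 128 + 80 = 208 kbps = 0.208 Mbps.
Total bitrate: 1.8 + 0.208 = 2.008 Mbps.
Capacity: 128 GB = 1,024,000 Mb.
Recording time: 1,024,000 / 2.008 = 509,960 s ≈ 142 hours.

142 hours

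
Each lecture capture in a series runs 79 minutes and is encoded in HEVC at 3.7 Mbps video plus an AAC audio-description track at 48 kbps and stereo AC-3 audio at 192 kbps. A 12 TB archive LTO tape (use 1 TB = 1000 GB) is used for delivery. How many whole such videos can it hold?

5140

79 min = 4740 s
Audio total: 48 + 192 = 240 kbps = 0.240 Mbps.
Total bitrate: 3.940 Mbps.
Per item: 3.940 Mbps × 4740 s = 18,676 Mb = 2,334 MB.
Capacity: 12 TB = 96,000,000 Mb; 5140.40 items → 5140 complete.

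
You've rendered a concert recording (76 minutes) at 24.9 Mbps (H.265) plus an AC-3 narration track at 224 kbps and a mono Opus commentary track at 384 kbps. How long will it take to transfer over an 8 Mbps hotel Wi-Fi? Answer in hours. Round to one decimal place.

76 min = 4560 s
Audio total: 224 + 384 = 608 kbps = 0.608 Mbps.
Total bitrate: 25.508 Mbps.
File: 25.508 Mbps × 4560 s = 116316.5 Mb.
At 8 Mbps: 116316.5 / 8 = 14539.6 s ≈ 4.04 hours.

4.0 hours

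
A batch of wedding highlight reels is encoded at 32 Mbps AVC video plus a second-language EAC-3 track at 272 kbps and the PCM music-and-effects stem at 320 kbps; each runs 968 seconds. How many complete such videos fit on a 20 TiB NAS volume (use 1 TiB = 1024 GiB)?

Audio total: 272 + 320 = 592 kbps = 0.592 Mbps.
Total bitrate: 32.592 Mbps.
Per item: 32.592 Mbps × 968 s = 31,549 Mb = 3,944 MB.
Capacity: 20 TiB = 175,921,860 Mb; 5576.14 items → 5576 complete.

5576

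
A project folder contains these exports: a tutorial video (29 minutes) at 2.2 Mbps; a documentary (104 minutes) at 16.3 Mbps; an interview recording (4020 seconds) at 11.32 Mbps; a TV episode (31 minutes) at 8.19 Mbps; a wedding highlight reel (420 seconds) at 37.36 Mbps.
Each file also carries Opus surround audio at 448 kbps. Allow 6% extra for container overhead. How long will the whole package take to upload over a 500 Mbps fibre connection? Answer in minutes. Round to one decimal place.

Audio: 448 kbps = 0.448 Mbps.
tutorial video: 2.648 Mbps × 1740 s × 1.06 = 4884.0 Mb
documentary: 16.748 Mbps × 6240 s × 1.06 = 110778.0 Mb
interview recording: 11.768 Mbps × 4020 s × 1.06 = 50145.8 Mb
TV episode: 8.638 Mbps × 1860 s × 1.06 = 17030.7 Mb
wedding highlight reel: 37.808 Mbps × 420 s × 1.06 = 16832.1 Mb
Total: 199670.5 Mb = 24958.8 MB.
At 500 Mbps: 199670.5 / 500 = 399 s ≈ 6.66 minutes.

6.7 minutes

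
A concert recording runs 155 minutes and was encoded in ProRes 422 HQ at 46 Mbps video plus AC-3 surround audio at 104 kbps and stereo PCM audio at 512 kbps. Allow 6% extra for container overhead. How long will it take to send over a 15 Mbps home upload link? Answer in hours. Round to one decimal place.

155 min = 9300 s
Audio total: 104 + 512 = 616 kbps = 0.616 Mbps.
Total bitrate: 46.616 Mbps.
File: 46.616 Mbps × 9300 s = 433528.8 Mb.
With 6% container overhead: ×1.06. → 459540.5 Mb.
At 15 Mbps: 459540.5 / 15 = 30636.0 s ≈ 8.51 hours.

8.5 hours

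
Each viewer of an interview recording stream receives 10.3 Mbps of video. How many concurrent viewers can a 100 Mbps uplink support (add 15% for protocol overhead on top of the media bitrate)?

On the wire with 15% overhead: 11.845 Mbps.
100 Mbps = 100.0 Mbps; 100.0 / 11.845 = 8.44 → 8 viewers.

8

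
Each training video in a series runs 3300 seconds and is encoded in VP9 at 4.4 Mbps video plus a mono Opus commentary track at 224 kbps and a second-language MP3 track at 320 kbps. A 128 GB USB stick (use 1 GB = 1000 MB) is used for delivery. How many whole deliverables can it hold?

62

Audio total: 224 + 320 = 544 kbps = 0.544 Mbps.
Total bitrate: 4.944 Mbps.
Per item: 4.944 Mbps × 3300 s = 16,315 Mb = 2,039 MB.
Capacity: 128 GB = 1,024,000 Mb; 62.76 items → 62 complete.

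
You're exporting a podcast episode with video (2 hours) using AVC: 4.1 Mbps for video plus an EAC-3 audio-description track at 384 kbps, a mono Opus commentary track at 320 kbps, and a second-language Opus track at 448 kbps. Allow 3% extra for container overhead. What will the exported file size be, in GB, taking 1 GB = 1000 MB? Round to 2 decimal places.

2 h = 7200 s
Audio total: 384 + 320 + 448 = 1152 kbps = 1.152 Mbps.
Total bitrate: 4.1 + 1.152 = 5.252 Mbps.
Stream data: 5.252 Mbps × 7200 s = 37814.4 Mb.
With 3% container overhead: ×1.03.
38,949 Mb ÷ 8 = 4,869 MB → 4.869 GB.

4.87 GB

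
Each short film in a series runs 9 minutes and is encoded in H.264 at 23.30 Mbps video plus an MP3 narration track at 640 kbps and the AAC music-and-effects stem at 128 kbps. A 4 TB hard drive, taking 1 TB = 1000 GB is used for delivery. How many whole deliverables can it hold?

2462

9 min = 540 s
Audio total: 640 + 128 = 768 kbps = 0.768 Mbps.
Total bitrate: 24.068 Mbps.
Per item: 24.068 Mbps × 540 s = 12,997 Mb = 1,625 MB.
Capacity: 4 TB = 32,000,000 Mb; 2462.16 items → 2462 complete.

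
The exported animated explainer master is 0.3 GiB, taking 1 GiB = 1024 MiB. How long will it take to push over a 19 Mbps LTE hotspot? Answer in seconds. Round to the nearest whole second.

136 seconds

File: 0.3 GiB = 2577.0 Mb.
At 19 Mbps: 2577.0 / 19 = 135.6 s ≈ 136 seconds.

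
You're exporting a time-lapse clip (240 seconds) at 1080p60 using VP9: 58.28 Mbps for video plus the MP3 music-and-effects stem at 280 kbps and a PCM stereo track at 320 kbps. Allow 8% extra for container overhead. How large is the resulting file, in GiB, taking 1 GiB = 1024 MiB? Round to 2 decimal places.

1.78 GiB

Audio total: 280 + 320 = 600 kbps = 0.600 Mbps.
Total bitrate: 58.28 + 0.600 = 58.880 Mbps.
Stream data: 58.880 Mbps × 240 s = 14131.2 Mb.
With 8% container overhead: ×1.08.
15,262 Mb = 1,907,712,000 bytes ÷ 1,073,741,824 = 1.777 GiB.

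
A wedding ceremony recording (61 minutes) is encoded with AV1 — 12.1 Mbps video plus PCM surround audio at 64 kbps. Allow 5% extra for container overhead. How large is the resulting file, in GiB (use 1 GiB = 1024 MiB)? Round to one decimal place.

61 min = 3660 s
Audio: 64 kbps = 0.064 Mbps.
Total bitrate: 12.1 + 0.064 = 12.164 Mbps.
Stream data: 12.164 Mbps × 3660 s = 44520.2 Mb.
With 5% container overhead: ×1.05.
46,746 Mb = 5,843,281,500 bytes ÷ 1,073,741,824 = 5.442 GiB.

5.4 GiB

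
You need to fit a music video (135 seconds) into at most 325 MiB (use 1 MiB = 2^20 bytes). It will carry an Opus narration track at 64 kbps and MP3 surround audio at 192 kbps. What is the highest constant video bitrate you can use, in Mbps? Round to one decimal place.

19.9 Mbps

Budget: 325 MiB = 2726.3 Mb.
Total bitrate budget: 2726.3 Mb / 135 s = 20.195 Mbps.
Audio total: 64 + 192 = 256 kbps = 0.256 Mbps.
Video: 20.195 − 0.256 = 19.939 Mbps.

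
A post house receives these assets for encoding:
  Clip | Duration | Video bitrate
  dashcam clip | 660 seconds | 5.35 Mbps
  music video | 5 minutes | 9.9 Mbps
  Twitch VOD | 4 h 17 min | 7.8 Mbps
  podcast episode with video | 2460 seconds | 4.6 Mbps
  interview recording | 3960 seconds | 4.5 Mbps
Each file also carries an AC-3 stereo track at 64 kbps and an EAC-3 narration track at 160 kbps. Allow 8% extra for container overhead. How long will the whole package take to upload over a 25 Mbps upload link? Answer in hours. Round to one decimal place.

Audio total: 64 + 160 = 224 kbps = 0.224 Mbps.
dashcam clip: 5.574 Mbps × 660 s × 1.08 = 3973.1 Mb
music video: 10.124 Mbps × 300 s × 1.08 = 3280.2 Mb
Twitch VOD: 8.024 Mbps × 15420 s × 1.08 = 133628.5 Mb
podcast episode with video: 4.824 Mbps × 2460 s × 1.08 = 12816.4 Mb
interview recording: 4.724 Mbps × 3960 s × 1.08 = 20203.6 Mb
Total: 173901.8 Mb = 21737.7 MB.
At 25 Mbps: 173901.8 / 25 = 6956 s ≈ 1.93 hours.

1.9 hours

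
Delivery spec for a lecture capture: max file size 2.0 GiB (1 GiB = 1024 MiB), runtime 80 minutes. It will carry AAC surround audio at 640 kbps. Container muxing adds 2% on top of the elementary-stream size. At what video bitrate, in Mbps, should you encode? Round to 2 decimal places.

2.87 Mbps

Budget: 2.0 GiB = 17179.9 Mb.
Stream payload after overhead: 17179.9 / 1.02 = 16843.0 Mb.
80 min = 4800 s
Total bitrate budget: 16843.0 Mb / 4800 s = 3.509 Mbps.
Audio: 640 kbps = 0.640 Mbps.
Video: 3.509 − 0.640 = 2.869 Mbps.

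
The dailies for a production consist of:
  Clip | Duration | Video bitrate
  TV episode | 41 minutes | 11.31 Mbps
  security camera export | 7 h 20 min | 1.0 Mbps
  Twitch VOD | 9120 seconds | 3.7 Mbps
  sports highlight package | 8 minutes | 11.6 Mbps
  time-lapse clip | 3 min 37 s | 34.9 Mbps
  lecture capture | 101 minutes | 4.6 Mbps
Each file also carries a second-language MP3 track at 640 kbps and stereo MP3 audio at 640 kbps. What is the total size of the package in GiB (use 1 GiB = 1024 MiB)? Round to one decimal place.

21.7 GiB

Audio total: 640 + 640 = 1280 kbps = 1.280 Mbps.
TV episode: 12.590 Mbps × 2460 s = 30971.4 Mb
security camera export: 2.280 Mbps × 26400 s = 60192.0 Mb
Twitch VOD: 4.980 Mbps × 9120 s = 45417.6 Mb
sports highlight package: 12.880 Mbps × 480 s = 6182.4 Mb
time-lapse clip: 36.180 Mbps × 217 s = 7851.1 Mb
lecture capture: 5.880 Mbps × 6060 s = 35632.8 Mb
Total: 186247.3 Mb = 23280.9 MB.
= 21.68 GiB.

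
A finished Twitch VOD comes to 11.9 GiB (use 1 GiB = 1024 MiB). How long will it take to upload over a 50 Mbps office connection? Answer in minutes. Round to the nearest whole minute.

File: 11.9 GiB = 102220.2 Mb.
At 50 Mbps: 102220.2 / 50 = 2044.4 s ≈ 34.1 minutes.

34 minutes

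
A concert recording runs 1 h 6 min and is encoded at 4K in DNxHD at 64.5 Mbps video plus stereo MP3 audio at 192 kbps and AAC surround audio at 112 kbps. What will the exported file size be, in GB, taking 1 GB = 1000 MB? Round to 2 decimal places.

32.08 GB

1 h 6 min = 66 min = 3960 s
Audio total: 192 + 112 = 304 kbps = 0.304 Mbps.
Total bitrate: 64.5 + 0.304 = 64.804 Mbps.
Stream data: 64.804 Mbps × 3960 s = 256623.8 Mb.
256,624 Mb ÷ 8 = 32,078 MB → 32.08 GB.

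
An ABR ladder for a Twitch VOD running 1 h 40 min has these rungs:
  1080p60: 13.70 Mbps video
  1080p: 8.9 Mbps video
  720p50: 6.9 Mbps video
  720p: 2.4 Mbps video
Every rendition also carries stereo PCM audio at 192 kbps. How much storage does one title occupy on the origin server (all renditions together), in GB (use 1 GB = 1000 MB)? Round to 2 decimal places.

24.50 GB

1 h 40 min = 100 min = 6000 s
Audio: 192 kbps = 0.192 Mbps.
Sum of rendition bitrates: (13.70+0.192) + (8.9+0.192) + (6.9+0.192) + (2.4+0.192) = 32.668 Mbps.
× 6000 s = 196,008 Mb = 24,501 MB = 24.50 GB.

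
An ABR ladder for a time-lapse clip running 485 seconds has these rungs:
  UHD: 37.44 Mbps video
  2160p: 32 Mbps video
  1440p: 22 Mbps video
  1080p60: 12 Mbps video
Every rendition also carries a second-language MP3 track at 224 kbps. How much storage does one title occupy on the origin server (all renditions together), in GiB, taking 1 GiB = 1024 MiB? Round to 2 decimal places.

5.89 GiB

Audio: 224 kbps = 0.224 Mbps.
Sum of rendition bitrates: (37.44+0.224) + (32+0.224) + (22+0.224) + (12+0.224) = 104.336 Mbps.
× 485 s = 50,603 Mb = 6,325 MB = 5.891 GiB.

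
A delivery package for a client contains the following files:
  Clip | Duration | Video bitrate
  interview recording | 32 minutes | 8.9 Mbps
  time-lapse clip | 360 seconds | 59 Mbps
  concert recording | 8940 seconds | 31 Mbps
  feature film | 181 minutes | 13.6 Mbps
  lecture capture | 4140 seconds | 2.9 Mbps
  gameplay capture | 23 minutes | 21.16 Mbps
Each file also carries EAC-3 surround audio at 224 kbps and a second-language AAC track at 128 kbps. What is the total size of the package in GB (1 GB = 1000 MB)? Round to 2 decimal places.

64.26 GB

Audio total: 224 + 128 = 352 kbps = 0.352 Mbps.
interview recording: 9.252 Mbps × 1920 s = 17763.8 Mb
time-lapse clip: 59.352 Mbps × 360 s = 21366.7 Mb
concert recording: 31.352 Mbps × 8940 s = 280286.9 Mb
feature film: 13.952 Mbps × 10860 s = 151518.7 Mb
lecture capture: 3.252 Mbps × 4140 s = 13463.3 Mb
gameplay capture: 21.512 Mbps × 1380 s = 29686.6 Mb
Total: 514086.0 Mb = 64260.8 MB.
= 64.26 GB.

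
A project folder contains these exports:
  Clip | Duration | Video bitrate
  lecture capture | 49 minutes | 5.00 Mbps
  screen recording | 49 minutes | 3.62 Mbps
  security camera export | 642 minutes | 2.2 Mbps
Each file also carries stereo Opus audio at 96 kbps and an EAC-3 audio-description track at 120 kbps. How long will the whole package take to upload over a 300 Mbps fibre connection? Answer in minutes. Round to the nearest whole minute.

Audio total: 96 + 120 = 216 kbps = 0.216 Mbps.
lecture capture: 5.216 Mbps × 2940 s = 15335.0 Mb
screen recording: 3.836 Mbps × 2940 s = 11277.8 Mb
security camera export: 2.416 Mbps × 38520 s = 93064.3 Mb
Total: 119677.2 Mb = 14959.6 MB.
At 300 Mbps: 119677.2 / 300 = 399 s ≈ 6.65 minutes.

7 minutes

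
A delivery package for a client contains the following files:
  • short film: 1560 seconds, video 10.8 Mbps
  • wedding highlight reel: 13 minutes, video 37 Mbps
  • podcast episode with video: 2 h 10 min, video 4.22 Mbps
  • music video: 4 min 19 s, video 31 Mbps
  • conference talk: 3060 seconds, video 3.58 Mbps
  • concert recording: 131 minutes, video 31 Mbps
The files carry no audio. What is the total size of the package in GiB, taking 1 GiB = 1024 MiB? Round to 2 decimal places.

39.73 GiB

short film: 10.800 Mbps × 1560 s = 16848.0 Mb
wedding highlight reel: 37.000 Mbps × 780 s = 28860.0 Mb
podcast episode with video: 4.220 Mbps × 7800 s = 32916.0 Mb
music video: 31.000 Mbps × 259 s = 8029.0 Mb
conference talk: 3.580 Mbps × 3060 s = 10954.8 Mb
concert recording: 31.000 Mbps × 7860 s = 243660.0 Mb
Total: 341267.8 Mb = 42658.5 MB.
= 39.73 GiB.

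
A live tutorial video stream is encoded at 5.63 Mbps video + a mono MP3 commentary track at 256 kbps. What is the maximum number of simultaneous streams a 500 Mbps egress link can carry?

84

Audio: 256 kbps = 0.256 Mbps.
Per-viewer media rate: 5.886 Mbps.
500 Mbps = 500.0 Mbps; 500.0 / 5.886 = 84.95 → 84 viewers.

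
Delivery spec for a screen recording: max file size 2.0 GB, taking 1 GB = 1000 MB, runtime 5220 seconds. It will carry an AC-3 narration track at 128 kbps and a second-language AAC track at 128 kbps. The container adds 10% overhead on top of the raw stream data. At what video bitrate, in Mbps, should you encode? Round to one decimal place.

Budget: 2.0 GB = 16000.0 Mb.
Stream payload after overhead: 16000.0 / 1.10 = 14545.5 Mb.
Total bitrate budget: 14545.5 Mb / 5220 s = 2.786 Mbps.
Audio total: 128 + 128 = 256 kbps = 0.256 Mbps.
Video: 2.786 − 0.256 = 2.530 Mbps.

2.5 Mbps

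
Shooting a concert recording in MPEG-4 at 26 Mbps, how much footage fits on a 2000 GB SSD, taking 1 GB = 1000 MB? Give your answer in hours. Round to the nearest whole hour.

Capacity: 2000 GB = 16,000,000 Mb.
Recording time: 16,000,000 / 26.000 = 615,385 s ≈ 171 hours.

171 hours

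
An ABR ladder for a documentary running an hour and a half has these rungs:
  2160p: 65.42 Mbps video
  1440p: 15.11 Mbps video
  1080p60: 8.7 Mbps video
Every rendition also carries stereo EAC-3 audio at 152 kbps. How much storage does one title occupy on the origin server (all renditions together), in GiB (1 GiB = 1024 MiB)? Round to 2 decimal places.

1.5 h = 5400 s
Audio: 152 kbps = 0.152 Mbps.
Sum of rendition bitrates: (65.42+0.152) + (15.11+0.152) + (8.7+0.152) = 89.686 Mbps.
× 5400 s = 484,304 Mb = 60,538 MB = 56.38 GiB.

56.38 GiB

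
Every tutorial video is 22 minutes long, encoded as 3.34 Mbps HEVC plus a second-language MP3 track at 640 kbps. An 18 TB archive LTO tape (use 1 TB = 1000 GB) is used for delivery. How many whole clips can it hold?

27409

22 min = 1320 s
Audio: 640 kbps = 0.640 Mbps.
Total bitrate: 3.980 Mbps.
Per item: 3.980 Mbps × 1320 s = 5,254 Mb = 656.7 MB.
Capacity: 18 TB = 144,000,000 Mb; 27409.78 items → 27409 complete.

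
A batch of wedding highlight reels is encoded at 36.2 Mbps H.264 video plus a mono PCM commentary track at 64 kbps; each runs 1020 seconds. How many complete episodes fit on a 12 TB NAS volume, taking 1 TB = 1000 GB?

2595

Audio: 64 kbps = 0.064 Mbps.
Total bitrate: 36.264 Mbps.
Per item: 36.264 Mbps × 1020 s = 36,989 Mb = 4,624 MB.
Capacity: 12 TB = 96,000,000 Mb; 2595.35 items → 2595 complete.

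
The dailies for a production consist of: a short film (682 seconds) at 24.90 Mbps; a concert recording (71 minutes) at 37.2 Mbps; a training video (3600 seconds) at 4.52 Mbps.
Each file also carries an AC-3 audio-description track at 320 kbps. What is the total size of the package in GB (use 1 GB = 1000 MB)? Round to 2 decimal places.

Audio: 320 kbps = 0.320 Mbps.
short film: 25.220 Mbps × 682 s = 17200.0 Mb
concert recording: 37.520 Mbps × 4260 s = 159835.2 Mb
training video: 4.840 Mbps × 3600 s = 17424.0 Mb
Total: 194459.2 Mb = 24307.4 MB.
= 24.31 GB.

24.31 GB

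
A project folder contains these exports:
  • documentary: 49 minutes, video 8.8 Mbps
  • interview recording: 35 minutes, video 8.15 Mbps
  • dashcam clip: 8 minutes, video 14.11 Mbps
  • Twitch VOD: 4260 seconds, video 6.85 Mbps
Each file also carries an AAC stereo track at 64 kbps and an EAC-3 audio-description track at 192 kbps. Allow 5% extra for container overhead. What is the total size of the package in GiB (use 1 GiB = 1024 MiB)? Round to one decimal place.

Audio total: 64 + 192 = 256 kbps = 0.256 Mbps.
documentary: 9.056 Mbps × 2940 s × 1.05 = 27955.9 Mb
interview recording: 8.406 Mbps × 2100 s × 1.05 = 18535.2 Mb
dashcam clip: 14.366 Mbps × 480 s × 1.05 = 7240.5 Mb
Twitch VOD: 7.106 Mbps × 4260 s × 1.05 = 31785.1 Mb
Total: 85516.7 Mb = 10689.6 MB.
= 9.955 GiB.

10.0 GiB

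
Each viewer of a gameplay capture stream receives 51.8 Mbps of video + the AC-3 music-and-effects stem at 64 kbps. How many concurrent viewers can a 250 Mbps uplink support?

4

Audio: 64 kbps = 0.064 Mbps.
Per-viewer media rate: 51.864 Mbps.
250 Mbps = 250.0 Mbps; 250.0 / 51.864 = 4.82 → 4 viewers.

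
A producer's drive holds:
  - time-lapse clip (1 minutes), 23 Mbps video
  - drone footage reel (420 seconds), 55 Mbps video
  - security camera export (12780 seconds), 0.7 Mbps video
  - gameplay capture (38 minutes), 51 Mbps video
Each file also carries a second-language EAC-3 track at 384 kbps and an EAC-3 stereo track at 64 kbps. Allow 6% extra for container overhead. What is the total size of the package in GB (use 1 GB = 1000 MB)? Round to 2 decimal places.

20.76 GB

Audio total: 384 + 64 = 448 kbps = 0.448 Mbps.
time-lapse clip: 23.448 Mbps × 60 s × 1.06 = 1491.3 Mb
drone footage reel: 55.448 Mbps × 420 s × 1.06 = 24685.4 Mb
security camera export: 1.148 Mbps × 12780 s × 1.06 = 15551.7 Mb
gameplay capture: 51.448 Mbps × 2280 s × 1.06 = 124339.5 Mb
Total: 166068.0 Mb = 20758.5 MB.
= 20.76 GB.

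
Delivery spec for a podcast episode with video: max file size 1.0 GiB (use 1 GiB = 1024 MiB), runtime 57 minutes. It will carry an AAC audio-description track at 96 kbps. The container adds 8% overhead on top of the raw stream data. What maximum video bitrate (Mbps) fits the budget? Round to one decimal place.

Budget: 1.0 GiB = 8589.9 Mb.
Stream payload after overhead: 8589.9 / 1.08 = 7953.6 Mb.
57 min = 3420 s
Total bitrate budget: 7953.6 Mb / 3420 s = 2.326 Mbps.
Audio: 96 kbps = 0.096 Mbps.
Video: 2.326 − 0.096 = 2.230 Mbps.

2.2 Mbps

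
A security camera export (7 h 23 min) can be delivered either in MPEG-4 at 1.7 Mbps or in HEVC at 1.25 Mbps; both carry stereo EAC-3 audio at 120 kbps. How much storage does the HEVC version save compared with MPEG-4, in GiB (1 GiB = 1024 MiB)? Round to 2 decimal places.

1.39 GiB

7 h 23 min = 443 min = 26580 s
Audio: 120 kbps = 0.120 Mbps.
MPEG-4: 1.820 Mbps × 26580 s = 48375.6 Mb = 5.632 GiB.
HEVC: 1.370 Mbps × 26580 s = 36414.6 Mb = 4.239 GiB.
Saving: 5.632 − 4.239 = 1.392 GiB.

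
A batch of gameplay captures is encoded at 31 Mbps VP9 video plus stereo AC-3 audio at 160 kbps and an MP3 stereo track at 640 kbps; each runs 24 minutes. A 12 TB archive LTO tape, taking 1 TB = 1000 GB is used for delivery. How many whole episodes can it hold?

2096

24 min = 1440 s
Audio total: 160 + 640 = 800 kbps = 0.800 Mbps.
Total bitrate: 31.800 Mbps.
Per item: 31.800 Mbps × 1440 s = 45,792 Mb = 5,724 MB.
Capacity: 12 TB = 96,000,000 Mb; 2096.44 items → 2096 complete.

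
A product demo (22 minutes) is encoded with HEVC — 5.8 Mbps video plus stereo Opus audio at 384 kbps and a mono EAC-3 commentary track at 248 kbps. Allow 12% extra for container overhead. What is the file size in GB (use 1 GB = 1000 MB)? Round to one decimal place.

1.2 GB

22 min = 1320 s
Audio total: 384 + 248 = 632 kbps = 0.632 Mbps.
Total bitrate: 5.8 + 0.632 = 6.432 Mbps.
Stream data: 6.432 Mbps × 1320 s = 8490.2 Mb.
With 12% container overhead: ×1.12.
9,509 Mb ÷ 8 = 1,189 MB → 1.189 GB.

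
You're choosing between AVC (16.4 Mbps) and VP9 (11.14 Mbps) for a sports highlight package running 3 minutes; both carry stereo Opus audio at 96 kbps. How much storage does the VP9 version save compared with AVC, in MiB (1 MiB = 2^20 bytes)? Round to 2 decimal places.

3 min = 180 s
Audio: 96 kbps = 0.096 Mbps.
AVC: 16.496 Mbps × 180 s = 2969.3 Mb = 353.966 MiB.
VP9: 11.236 Mbps × 180 s = 2022.5 Mb = 241.098 MiB.
Saving: 353.966 − 241.098 = 112.867 MiB.

112.87 MiB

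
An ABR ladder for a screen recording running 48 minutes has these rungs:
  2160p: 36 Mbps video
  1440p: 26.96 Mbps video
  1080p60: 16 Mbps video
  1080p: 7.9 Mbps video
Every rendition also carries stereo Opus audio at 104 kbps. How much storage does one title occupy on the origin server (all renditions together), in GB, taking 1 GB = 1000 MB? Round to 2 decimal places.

48 min = 2880 s
Audio: 104 kbps = 0.104 Mbps.
Sum of rendition bitrates: (36+0.104) + (26.96+0.104) + (16+0.104) + (7.9+0.104) = 87.276 Mbps.
× 2880 s = 251,355 Mb = 31,419 MB = 31.42 GB.

31.42 GB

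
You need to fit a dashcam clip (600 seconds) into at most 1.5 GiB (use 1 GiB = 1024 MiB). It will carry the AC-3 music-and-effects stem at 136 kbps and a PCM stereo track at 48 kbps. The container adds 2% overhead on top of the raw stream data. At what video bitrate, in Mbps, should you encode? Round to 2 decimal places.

20.87 Mbps

Budget: 1.5 GiB = 12884.9 Mb.
Stream payload after overhead: 12884.9 / 1.02 = 12632.3 Mb.
Total bitrate budget: 12632.3 Mb / 600 s = 21.054 Mbps.
Audio total: 136 + 48 = 184 kbps = 0.184 Mbps.
Video: 21.054 − 0.184 = 20.870 Mbps.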